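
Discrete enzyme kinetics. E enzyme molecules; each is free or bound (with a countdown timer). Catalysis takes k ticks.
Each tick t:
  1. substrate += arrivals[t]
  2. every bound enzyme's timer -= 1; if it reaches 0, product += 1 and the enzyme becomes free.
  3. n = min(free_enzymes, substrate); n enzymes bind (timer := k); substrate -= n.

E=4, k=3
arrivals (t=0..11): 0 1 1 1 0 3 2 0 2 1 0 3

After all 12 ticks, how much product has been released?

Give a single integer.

t=0: arr=0 -> substrate=0 bound=0 product=0
t=1: arr=1 -> substrate=0 bound=1 product=0
t=2: arr=1 -> substrate=0 bound=2 product=0
t=3: arr=1 -> substrate=0 bound=3 product=0
t=4: arr=0 -> substrate=0 bound=2 product=1
t=5: arr=3 -> substrate=0 bound=4 product=2
t=6: arr=2 -> substrate=1 bound=4 product=3
t=7: arr=0 -> substrate=1 bound=4 product=3
t=8: arr=2 -> substrate=0 bound=4 product=6
t=9: arr=1 -> substrate=0 bound=4 product=7
t=10: arr=0 -> substrate=0 bound=4 product=7
t=11: arr=3 -> substrate=0 bound=4 product=10

Answer: 10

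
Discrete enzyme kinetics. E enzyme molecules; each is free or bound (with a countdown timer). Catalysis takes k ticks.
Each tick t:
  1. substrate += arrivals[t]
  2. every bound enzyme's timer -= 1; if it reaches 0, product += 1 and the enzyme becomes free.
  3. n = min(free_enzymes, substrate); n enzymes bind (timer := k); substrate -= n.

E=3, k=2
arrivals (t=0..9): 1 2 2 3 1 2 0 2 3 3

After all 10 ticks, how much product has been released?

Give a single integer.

t=0: arr=1 -> substrate=0 bound=1 product=0
t=1: arr=2 -> substrate=0 bound=3 product=0
t=2: arr=2 -> substrate=1 bound=3 product=1
t=3: arr=3 -> substrate=2 bound=3 product=3
t=4: arr=1 -> substrate=2 bound=3 product=4
t=5: arr=2 -> substrate=2 bound=3 product=6
t=6: arr=0 -> substrate=1 bound=3 product=7
t=7: arr=2 -> substrate=1 bound=3 product=9
t=8: arr=3 -> substrate=3 bound=3 product=10
t=9: arr=3 -> substrate=4 bound=3 product=12

Answer: 12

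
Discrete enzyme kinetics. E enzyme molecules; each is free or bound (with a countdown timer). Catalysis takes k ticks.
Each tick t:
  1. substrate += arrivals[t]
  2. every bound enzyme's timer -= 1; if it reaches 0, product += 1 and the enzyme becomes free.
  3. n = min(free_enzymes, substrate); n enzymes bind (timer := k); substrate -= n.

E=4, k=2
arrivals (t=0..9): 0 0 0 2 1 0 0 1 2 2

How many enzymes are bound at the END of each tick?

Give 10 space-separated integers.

t=0: arr=0 -> substrate=0 bound=0 product=0
t=1: arr=0 -> substrate=0 bound=0 product=0
t=2: arr=0 -> substrate=0 bound=0 product=0
t=3: arr=2 -> substrate=0 bound=2 product=0
t=4: arr=1 -> substrate=0 bound=3 product=0
t=5: arr=0 -> substrate=0 bound=1 product=2
t=6: arr=0 -> substrate=0 bound=0 product=3
t=7: arr=1 -> substrate=0 bound=1 product=3
t=8: arr=2 -> substrate=0 bound=3 product=3
t=9: arr=2 -> substrate=0 bound=4 product=4

Answer: 0 0 0 2 3 1 0 1 3 4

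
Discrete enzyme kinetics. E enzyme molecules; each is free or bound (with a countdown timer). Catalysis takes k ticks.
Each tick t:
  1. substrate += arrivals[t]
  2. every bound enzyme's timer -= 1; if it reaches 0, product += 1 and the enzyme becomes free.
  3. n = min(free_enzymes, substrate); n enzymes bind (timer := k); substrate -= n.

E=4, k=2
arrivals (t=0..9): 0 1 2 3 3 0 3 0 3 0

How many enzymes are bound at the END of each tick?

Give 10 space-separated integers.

t=0: arr=0 -> substrate=0 bound=0 product=0
t=1: arr=1 -> substrate=0 bound=1 product=0
t=2: arr=2 -> substrate=0 bound=3 product=0
t=3: arr=3 -> substrate=1 bound=4 product=1
t=4: arr=3 -> substrate=2 bound=4 product=3
t=5: arr=0 -> substrate=0 bound=4 product=5
t=6: arr=3 -> substrate=1 bound=4 product=7
t=7: arr=0 -> substrate=0 bound=3 product=9
t=8: arr=3 -> substrate=0 bound=4 product=11
t=9: arr=0 -> substrate=0 bound=3 product=12

Answer: 0 1 3 4 4 4 4 3 4 3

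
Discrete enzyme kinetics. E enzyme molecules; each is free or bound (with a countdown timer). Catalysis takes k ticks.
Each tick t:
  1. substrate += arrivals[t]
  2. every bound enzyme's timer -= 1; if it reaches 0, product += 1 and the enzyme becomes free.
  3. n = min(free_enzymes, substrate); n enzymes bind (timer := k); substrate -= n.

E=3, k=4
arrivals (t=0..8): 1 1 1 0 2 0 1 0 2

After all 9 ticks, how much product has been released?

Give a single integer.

Answer: 4

Derivation:
t=0: arr=1 -> substrate=0 bound=1 product=0
t=1: arr=1 -> substrate=0 bound=2 product=0
t=2: arr=1 -> substrate=0 bound=3 product=0
t=3: arr=0 -> substrate=0 bound=3 product=0
t=4: arr=2 -> substrate=1 bound=3 product=1
t=5: arr=0 -> substrate=0 bound=3 product=2
t=6: arr=1 -> substrate=0 bound=3 product=3
t=7: arr=0 -> substrate=0 bound=3 product=3
t=8: arr=2 -> substrate=1 bound=3 product=4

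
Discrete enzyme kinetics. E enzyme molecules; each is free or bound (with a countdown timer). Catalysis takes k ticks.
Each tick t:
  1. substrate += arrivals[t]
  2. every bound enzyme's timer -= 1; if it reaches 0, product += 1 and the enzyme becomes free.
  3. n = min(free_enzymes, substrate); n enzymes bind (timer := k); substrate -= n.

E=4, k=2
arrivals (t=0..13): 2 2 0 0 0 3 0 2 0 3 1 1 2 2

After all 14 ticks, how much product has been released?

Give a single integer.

Answer: 14

Derivation:
t=0: arr=2 -> substrate=0 bound=2 product=0
t=1: arr=2 -> substrate=0 bound=4 product=0
t=2: arr=0 -> substrate=0 bound=2 product=2
t=3: arr=0 -> substrate=0 bound=0 product=4
t=4: arr=0 -> substrate=0 bound=0 product=4
t=5: arr=3 -> substrate=0 bound=3 product=4
t=6: arr=0 -> substrate=0 bound=3 product=4
t=7: arr=2 -> substrate=0 bound=2 product=7
t=8: arr=0 -> substrate=0 bound=2 product=7
t=9: arr=3 -> substrate=0 bound=3 product=9
t=10: arr=1 -> substrate=0 bound=4 product=9
t=11: arr=1 -> substrate=0 bound=2 product=12
t=12: arr=2 -> substrate=0 bound=3 product=13
t=13: arr=2 -> substrate=0 bound=4 product=14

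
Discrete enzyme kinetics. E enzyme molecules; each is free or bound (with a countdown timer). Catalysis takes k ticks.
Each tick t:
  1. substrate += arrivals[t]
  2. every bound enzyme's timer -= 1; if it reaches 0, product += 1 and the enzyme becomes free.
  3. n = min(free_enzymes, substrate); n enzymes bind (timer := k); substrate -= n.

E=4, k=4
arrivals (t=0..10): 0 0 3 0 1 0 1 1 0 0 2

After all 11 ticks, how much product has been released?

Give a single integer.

t=0: arr=0 -> substrate=0 bound=0 product=0
t=1: arr=0 -> substrate=0 bound=0 product=0
t=2: arr=3 -> substrate=0 bound=3 product=0
t=3: arr=0 -> substrate=0 bound=3 product=0
t=4: arr=1 -> substrate=0 bound=4 product=0
t=5: arr=0 -> substrate=0 bound=4 product=0
t=6: arr=1 -> substrate=0 bound=2 product=3
t=7: arr=1 -> substrate=0 bound=3 product=3
t=8: arr=0 -> substrate=0 bound=2 product=4
t=9: arr=0 -> substrate=0 bound=2 product=4
t=10: arr=2 -> substrate=0 bound=3 product=5

Answer: 5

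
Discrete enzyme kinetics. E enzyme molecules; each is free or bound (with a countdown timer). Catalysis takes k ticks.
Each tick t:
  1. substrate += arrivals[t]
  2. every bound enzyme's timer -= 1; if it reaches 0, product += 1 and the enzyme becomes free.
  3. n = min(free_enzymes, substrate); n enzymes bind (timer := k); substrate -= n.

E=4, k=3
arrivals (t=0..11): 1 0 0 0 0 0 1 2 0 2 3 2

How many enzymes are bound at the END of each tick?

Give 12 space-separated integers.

Answer: 1 1 1 0 0 0 1 3 3 4 4 4

Derivation:
t=0: arr=1 -> substrate=0 bound=1 product=0
t=1: arr=0 -> substrate=0 bound=1 product=0
t=2: arr=0 -> substrate=0 bound=1 product=0
t=3: arr=0 -> substrate=0 bound=0 product=1
t=4: arr=0 -> substrate=0 bound=0 product=1
t=5: arr=0 -> substrate=0 bound=0 product=1
t=6: arr=1 -> substrate=0 bound=1 product=1
t=7: arr=2 -> substrate=0 bound=3 product=1
t=8: arr=0 -> substrate=0 bound=3 product=1
t=9: arr=2 -> substrate=0 bound=4 product=2
t=10: arr=3 -> substrate=1 bound=4 product=4
t=11: arr=2 -> substrate=3 bound=4 product=4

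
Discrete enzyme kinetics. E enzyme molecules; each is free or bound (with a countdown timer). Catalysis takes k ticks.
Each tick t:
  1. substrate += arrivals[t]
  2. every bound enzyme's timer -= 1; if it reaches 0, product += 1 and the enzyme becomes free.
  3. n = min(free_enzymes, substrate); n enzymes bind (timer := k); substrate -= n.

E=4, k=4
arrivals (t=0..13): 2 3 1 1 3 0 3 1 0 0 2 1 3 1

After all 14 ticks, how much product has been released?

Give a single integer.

t=0: arr=2 -> substrate=0 bound=2 product=0
t=1: arr=3 -> substrate=1 bound=4 product=0
t=2: arr=1 -> substrate=2 bound=4 product=0
t=3: arr=1 -> substrate=3 bound=4 product=0
t=4: arr=3 -> substrate=4 bound=4 product=2
t=5: arr=0 -> substrate=2 bound=4 product=4
t=6: arr=3 -> substrate=5 bound=4 product=4
t=7: arr=1 -> substrate=6 bound=4 product=4
t=8: arr=0 -> substrate=4 bound=4 product=6
t=9: arr=0 -> substrate=2 bound=4 product=8
t=10: arr=2 -> substrate=4 bound=4 product=8
t=11: arr=1 -> substrate=5 bound=4 product=8
t=12: arr=3 -> substrate=6 bound=4 product=10
t=13: arr=1 -> substrate=5 bound=4 product=12

Answer: 12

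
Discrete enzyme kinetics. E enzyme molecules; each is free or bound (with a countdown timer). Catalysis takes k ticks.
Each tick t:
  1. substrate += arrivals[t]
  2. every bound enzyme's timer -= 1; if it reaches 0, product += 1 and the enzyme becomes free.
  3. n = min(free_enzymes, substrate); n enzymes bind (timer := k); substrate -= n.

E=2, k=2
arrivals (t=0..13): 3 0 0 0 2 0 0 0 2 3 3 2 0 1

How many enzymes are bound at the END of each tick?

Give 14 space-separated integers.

Answer: 2 2 1 1 2 2 0 0 2 2 2 2 2 2

Derivation:
t=0: arr=3 -> substrate=1 bound=2 product=0
t=1: arr=0 -> substrate=1 bound=2 product=0
t=2: arr=0 -> substrate=0 bound=1 product=2
t=3: arr=0 -> substrate=0 bound=1 product=2
t=4: arr=2 -> substrate=0 bound=2 product=3
t=5: arr=0 -> substrate=0 bound=2 product=3
t=6: arr=0 -> substrate=0 bound=0 product=5
t=7: arr=0 -> substrate=0 bound=0 product=5
t=8: arr=2 -> substrate=0 bound=2 product=5
t=9: arr=3 -> substrate=3 bound=2 product=5
t=10: arr=3 -> substrate=4 bound=2 product=7
t=11: arr=2 -> substrate=6 bound=2 product=7
t=12: arr=0 -> substrate=4 bound=2 product=9
t=13: arr=1 -> substrate=5 bound=2 product=9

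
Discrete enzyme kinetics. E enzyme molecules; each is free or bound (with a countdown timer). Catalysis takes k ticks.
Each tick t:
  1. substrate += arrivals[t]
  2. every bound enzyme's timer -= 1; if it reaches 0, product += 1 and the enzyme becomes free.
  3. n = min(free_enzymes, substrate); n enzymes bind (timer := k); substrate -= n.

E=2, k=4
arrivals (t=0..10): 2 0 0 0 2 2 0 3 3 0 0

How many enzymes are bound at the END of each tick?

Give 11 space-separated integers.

Answer: 2 2 2 2 2 2 2 2 2 2 2

Derivation:
t=0: arr=2 -> substrate=0 bound=2 product=0
t=1: arr=0 -> substrate=0 bound=2 product=0
t=2: arr=0 -> substrate=0 bound=2 product=0
t=3: arr=0 -> substrate=0 bound=2 product=0
t=4: arr=2 -> substrate=0 bound=2 product=2
t=5: arr=2 -> substrate=2 bound=2 product=2
t=6: arr=0 -> substrate=2 bound=2 product=2
t=7: arr=3 -> substrate=5 bound=2 product=2
t=8: arr=3 -> substrate=6 bound=2 product=4
t=9: arr=0 -> substrate=6 bound=2 product=4
t=10: arr=0 -> substrate=6 bound=2 product=4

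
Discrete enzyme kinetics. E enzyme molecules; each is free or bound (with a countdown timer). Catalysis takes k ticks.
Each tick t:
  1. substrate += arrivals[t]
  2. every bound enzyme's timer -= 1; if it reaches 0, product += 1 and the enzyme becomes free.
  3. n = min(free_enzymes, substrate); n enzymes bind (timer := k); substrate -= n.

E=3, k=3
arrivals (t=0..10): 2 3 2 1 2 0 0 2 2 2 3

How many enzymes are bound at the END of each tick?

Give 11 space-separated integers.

Answer: 2 3 3 3 3 3 3 3 3 3 3

Derivation:
t=0: arr=2 -> substrate=0 bound=2 product=0
t=1: arr=3 -> substrate=2 bound=3 product=0
t=2: arr=2 -> substrate=4 bound=3 product=0
t=3: arr=1 -> substrate=3 bound=3 product=2
t=4: arr=2 -> substrate=4 bound=3 product=3
t=5: arr=0 -> substrate=4 bound=3 product=3
t=6: arr=0 -> substrate=2 bound=3 product=5
t=7: arr=2 -> substrate=3 bound=3 product=6
t=8: arr=2 -> substrate=5 bound=3 product=6
t=9: arr=2 -> substrate=5 bound=3 product=8
t=10: arr=3 -> substrate=7 bound=3 product=9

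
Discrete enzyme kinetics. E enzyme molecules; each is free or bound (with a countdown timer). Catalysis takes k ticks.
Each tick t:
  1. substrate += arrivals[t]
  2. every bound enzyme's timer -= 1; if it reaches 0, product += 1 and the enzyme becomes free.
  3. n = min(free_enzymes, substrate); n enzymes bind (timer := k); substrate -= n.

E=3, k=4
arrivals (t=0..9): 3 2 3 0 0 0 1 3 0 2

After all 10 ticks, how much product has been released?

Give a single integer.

t=0: arr=3 -> substrate=0 bound=3 product=0
t=1: arr=2 -> substrate=2 bound=3 product=0
t=2: arr=3 -> substrate=5 bound=3 product=0
t=3: arr=0 -> substrate=5 bound=3 product=0
t=4: arr=0 -> substrate=2 bound=3 product=3
t=5: arr=0 -> substrate=2 bound=3 product=3
t=6: arr=1 -> substrate=3 bound=3 product=3
t=7: arr=3 -> substrate=6 bound=3 product=3
t=8: arr=0 -> substrate=3 bound=3 product=6
t=9: arr=2 -> substrate=5 bound=3 product=6

Answer: 6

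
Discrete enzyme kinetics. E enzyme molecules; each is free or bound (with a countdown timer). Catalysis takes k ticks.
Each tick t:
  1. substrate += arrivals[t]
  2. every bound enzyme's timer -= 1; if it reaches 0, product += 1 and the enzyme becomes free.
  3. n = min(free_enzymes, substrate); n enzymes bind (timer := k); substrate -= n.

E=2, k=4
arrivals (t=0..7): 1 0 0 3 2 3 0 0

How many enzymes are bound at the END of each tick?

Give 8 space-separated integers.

Answer: 1 1 1 2 2 2 2 2

Derivation:
t=0: arr=1 -> substrate=0 bound=1 product=0
t=1: arr=0 -> substrate=0 bound=1 product=0
t=2: arr=0 -> substrate=0 bound=1 product=0
t=3: arr=3 -> substrate=2 bound=2 product=0
t=4: arr=2 -> substrate=3 bound=2 product=1
t=5: arr=3 -> substrate=6 bound=2 product=1
t=6: arr=0 -> substrate=6 bound=2 product=1
t=7: arr=0 -> substrate=5 bound=2 product=2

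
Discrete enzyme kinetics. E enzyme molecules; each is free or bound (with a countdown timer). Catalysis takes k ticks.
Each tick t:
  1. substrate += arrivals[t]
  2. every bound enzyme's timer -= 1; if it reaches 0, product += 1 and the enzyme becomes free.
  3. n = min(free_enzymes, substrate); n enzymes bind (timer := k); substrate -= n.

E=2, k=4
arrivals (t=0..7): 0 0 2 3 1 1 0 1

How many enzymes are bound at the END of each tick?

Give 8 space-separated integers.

t=0: arr=0 -> substrate=0 bound=0 product=0
t=1: arr=0 -> substrate=0 bound=0 product=0
t=2: arr=2 -> substrate=0 bound=2 product=0
t=3: arr=3 -> substrate=3 bound=2 product=0
t=4: arr=1 -> substrate=4 bound=2 product=0
t=5: arr=1 -> substrate=5 bound=2 product=0
t=6: arr=0 -> substrate=3 bound=2 product=2
t=7: arr=1 -> substrate=4 bound=2 product=2

Answer: 0 0 2 2 2 2 2 2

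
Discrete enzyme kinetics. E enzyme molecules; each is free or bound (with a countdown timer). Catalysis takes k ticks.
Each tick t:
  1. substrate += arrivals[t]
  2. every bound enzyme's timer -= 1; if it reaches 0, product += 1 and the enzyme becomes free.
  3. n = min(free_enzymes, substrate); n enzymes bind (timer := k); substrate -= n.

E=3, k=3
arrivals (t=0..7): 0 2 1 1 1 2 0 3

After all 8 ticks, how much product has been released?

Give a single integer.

t=0: arr=0 -> substrate=0 bound=0 product=0
t=1: arr=2 -> substrate=0 bound=2 product=0
t=2: arr=1 -> substrate=0 bound=3 product=0
t=3: arr=1 -> substrate=1 bound=3 product=0
t=4: arr=1 -> substrate=0 bound=3 product=2
t=5: arr=2 -> substrate=1 bound=3 product=3
t=6: arr=0 -> substrate=1 bound=3 product=3
t=7: arr=3 -> substrate=2 bound=3 product=5

Answer: 5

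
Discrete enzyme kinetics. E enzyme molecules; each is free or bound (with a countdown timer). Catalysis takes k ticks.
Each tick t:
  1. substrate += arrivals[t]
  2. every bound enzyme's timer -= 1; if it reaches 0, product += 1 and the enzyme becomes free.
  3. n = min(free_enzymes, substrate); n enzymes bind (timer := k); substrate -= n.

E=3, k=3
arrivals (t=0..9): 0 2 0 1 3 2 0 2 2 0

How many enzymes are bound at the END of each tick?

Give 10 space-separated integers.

Answer: 0 2 2 3 3 3 3 3 3 3

Derivation:
t=0: arr=0 -> substrate=0 bound=0 product=0
t=1: arr=2 -> substrate=0 bound=2 product=0
t=2: arr=0 -> substrate=0 bound=2 product=0
t=3: arr=1 -> substrate=0 bound=3 product=0
t=4: arr=3 -> substrate=1 bound=3 product=2
t=5: arr=2 -> substrate=3 bound=3 product=2
t=6: arr=0 -> substrate=2 bound=3 product=3
t=7: arr=2 -> substrate=2 bound=3 product=5
t=8: arr=2 -> substrate=4 bound=3 product=5
t=9: arr=0 -> substrate=3 bound=3 product=6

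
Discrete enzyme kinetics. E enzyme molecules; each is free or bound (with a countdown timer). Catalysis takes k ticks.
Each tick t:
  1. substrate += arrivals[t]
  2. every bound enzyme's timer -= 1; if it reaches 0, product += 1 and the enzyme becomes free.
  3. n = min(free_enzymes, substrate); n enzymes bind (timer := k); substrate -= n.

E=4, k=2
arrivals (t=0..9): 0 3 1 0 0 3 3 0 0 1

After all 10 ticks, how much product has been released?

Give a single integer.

t=0: arr=0 -> substrate=0 bound=0 product=0
t=1: arr=3 -> substrate=0 bound=3 product=0
t=2: arr=1 -> substrate=0 bound=4 product=0
t=3: arr=0 -> substrate=0 bound=1 product=3
t=4: arr=0 -> substrate=0 bound=0 product=4
t=5: arr=3 -> substrate=0 bound=3 product=4
t=6: arr=3 -> substrate=2 bound=4 product=4
t=7: arr=0 -> substrate=0 bound=3 product=7
t=8: arr=0 -> substrate=0 bound=2 product=8
t=9: arr=1 -> substrate=0 bound=1 product=10

Answer: 10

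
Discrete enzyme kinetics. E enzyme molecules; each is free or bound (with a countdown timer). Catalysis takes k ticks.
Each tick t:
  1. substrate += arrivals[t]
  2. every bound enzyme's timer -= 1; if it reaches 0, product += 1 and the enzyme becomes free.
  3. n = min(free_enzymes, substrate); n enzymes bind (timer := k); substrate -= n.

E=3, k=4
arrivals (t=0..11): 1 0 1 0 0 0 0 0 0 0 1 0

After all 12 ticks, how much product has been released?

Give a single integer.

t=0: arr=1 -> substrate=0 bound=1 product=0
t=1: arr=0 -> substrate=0 bound=1 product=0
t=2: arr=1 -> substrate=0 bound=2 product=0
t=3: arr=0 -> substrate=0 bound=2 product=0
t=4: arr=0 -> substrate=0 bound=1 product=1
t=5: arr=0 -> substrate=0 bound=1 product=1
t=6: arr=0 -> substrate=0 bound=0 product=2
t=7: arr=0 -> substrate=0 bound=0 product=2
t=8: arr=0 -> substrate=0 bound=0 product=2
t=9: arr=0 -> substrate=0 bound=0 product=2
t=10: arr=1 -> substrate=0 bound=1 product=2
t=11: arr=0 -> substrate=0 bound=1 product=2

Answer: 2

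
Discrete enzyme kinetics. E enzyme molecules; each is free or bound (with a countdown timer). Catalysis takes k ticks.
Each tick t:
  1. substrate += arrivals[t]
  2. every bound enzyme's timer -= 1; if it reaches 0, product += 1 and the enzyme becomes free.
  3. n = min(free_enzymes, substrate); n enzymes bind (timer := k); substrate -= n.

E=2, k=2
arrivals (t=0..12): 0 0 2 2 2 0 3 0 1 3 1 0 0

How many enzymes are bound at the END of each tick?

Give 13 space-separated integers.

Answer: 0 0 2 2 2 2 2 2 2 2 2 2 2

Derivation:
t=0: arr=0 -> substrate=0 bound=0 product=0
t=1: arr=0 -> substrate=0 bound=0 product=0
t=2: arr=2 -> substrate=0 bound=2 product=0
t=3: arr=2 -> substrate=2 bound=2 product=0
t=4: arr=2 -> substrate=2 bound=2 product=2
t=5: arr=0 -> substrate=2 bound=2 product=2
t=6: arr=3 -> substrate=3 bound=2 product=4
t=7: arr=0 -> substrate=3 bound=2 product=4
t=8: arr=1 -> substrate=2 bound=2 product=6
t=9: arr=3 -> substrate=5 bound=2 product=6
t=10: arr=1 -> substrate=4 bound=2 product=8
t=11: arr=0 -> substrate=4 bound=2 product=8
t=12: arr=0 -> substrate=2 bound=2 product=10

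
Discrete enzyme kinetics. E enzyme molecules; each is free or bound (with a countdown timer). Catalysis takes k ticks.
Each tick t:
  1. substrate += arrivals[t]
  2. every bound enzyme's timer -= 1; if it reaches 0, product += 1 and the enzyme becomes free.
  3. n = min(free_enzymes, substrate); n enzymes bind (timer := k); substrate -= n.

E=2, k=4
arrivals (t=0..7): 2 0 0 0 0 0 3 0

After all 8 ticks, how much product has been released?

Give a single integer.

t=0: arr=2 -> substrate=0 bound=2 product=0
t=1: arr=0 -> substrate=0 bound=2 product=0
t=2: arr=0 -> substrate=0 bound=2 product=0
t=3: arr=0 -> substrate=0 bound=2 product=0
t=4: arr=0 -> substrate=0 bound=0 product=2
t=5: arr=0 -> substrate=0 bound=0 product=2
t=6: arr=3 -> substrate=1 bound=2 product=2
t=7: arr=0 -> substrate=1 bound=2 product=2

Answer: 2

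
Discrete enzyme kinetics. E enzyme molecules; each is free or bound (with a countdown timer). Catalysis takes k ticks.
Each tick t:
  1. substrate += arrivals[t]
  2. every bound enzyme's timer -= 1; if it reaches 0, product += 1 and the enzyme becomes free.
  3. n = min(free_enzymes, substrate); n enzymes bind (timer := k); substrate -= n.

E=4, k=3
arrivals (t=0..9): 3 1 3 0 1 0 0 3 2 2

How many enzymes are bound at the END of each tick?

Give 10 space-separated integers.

Answer: 3 4 4 4 4 4 1 3 4 4

Derivation:
t=0: arr=3 -> substrate=0 bound=3 product=0
t=1: arr=1 -> substrate=0 bound=4 product=0
t=2: arr=3 -> substrate=3 bound=4 product=0
t=3: arr=0 -> substrate=0 bound=4 product=3
t=4: arr=1 -> substrate=0 bound=4 product=4
t=5: arr=0 -> substrate=0 bound=4 product=4
t=6: arr=0 -> substrate=0 bound=1 product=7
t=7: arr=3 -> substrate=0 bound=3 product=8
t=8: arr=2 -> substrate=1 bound=4 product=8
t=9: arr=2 -> substrate=3 bound=4 product=8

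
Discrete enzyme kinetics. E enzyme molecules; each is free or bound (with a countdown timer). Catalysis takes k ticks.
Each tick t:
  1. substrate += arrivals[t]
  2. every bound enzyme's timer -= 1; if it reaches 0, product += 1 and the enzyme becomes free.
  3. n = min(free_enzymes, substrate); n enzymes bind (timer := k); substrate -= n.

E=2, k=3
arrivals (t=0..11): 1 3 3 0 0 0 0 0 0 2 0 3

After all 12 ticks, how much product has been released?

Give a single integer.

Answer: 6

Derivation:
t=0: arr=1 -> substrate=0 bound=1 product=0
t=1: arr=3 -> substrate=2 bound=2 product=0
t=2: arr=3 -> substrate=5 bound=2 product=0
t=3: arr=0 -> substrate=4 bound=2 product=1
t=4: arr=0 -> substrate=3 bound=2 product=2
t=5: arr=0 -> substrate=3 bound=2 product=2
t=6: arr=0 -> substrate=2 bound=2 product=3
t=7: arr=0 -> substrate=1 bound=2 product=4
t=8: arr=0 -> substrate=1 bound=2 product=4
t=9: arr=2 -> substrate=2 bound=2 product=5
t=10: arr=0 -> substrate=1 bound=2 product=6
t=11: arr=3 -> substrate=4 bound=2 product=6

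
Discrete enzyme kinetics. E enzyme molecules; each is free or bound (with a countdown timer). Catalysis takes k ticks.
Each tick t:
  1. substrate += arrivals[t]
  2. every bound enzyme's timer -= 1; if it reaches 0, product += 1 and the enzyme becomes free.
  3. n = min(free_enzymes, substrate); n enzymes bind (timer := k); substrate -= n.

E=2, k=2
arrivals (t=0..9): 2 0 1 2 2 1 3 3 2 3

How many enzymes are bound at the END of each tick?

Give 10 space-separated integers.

Answer: 2 2 1 2 2 2 2 2 2 2

Derivation:
t=0: arr=2 -> substrate=0 bound=2 product=0
t=1: arr=0 -> substrate=0 bound=2 product=0
t=2: arr=1 -> substrate=0 bound=1 product=2
t=3: arr=2 -> substrate=1 bound=2 product=2
t=4: arr=2 -> substrate=2 bound=2 product=3
t=5: arr=1 -> substrate=2 bound=2 product=4
t=6: arr=3 -> substrate=4 bound=2 product=5
t=7: arr=3 -> substrate=6 bound=2 product=6
t=8: arr=2 -> substrate=7 bound=2 product=7
t=9: arr=3 -> substrate=9 bound=2 product=8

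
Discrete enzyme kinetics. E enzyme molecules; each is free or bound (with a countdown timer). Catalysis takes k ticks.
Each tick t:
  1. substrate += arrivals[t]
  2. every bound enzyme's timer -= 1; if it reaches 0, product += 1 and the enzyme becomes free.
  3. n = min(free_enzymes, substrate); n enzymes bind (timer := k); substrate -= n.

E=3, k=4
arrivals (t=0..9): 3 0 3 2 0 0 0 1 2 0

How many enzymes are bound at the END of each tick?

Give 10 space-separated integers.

t=0: arr=3 -> substrate=0 bound=3 product=0
t=1: arr=0 -> substrate=0 bound=3 product=0
t=2: arr=3 -> substrate=3 bound=3 product=0
t=3: arr=2 -> substrate=5 bound=3 product=0
t=4: arr=0 -> substrate=2 bound=3 product=3
t=5: arr=0 -> substrate=2 bound=3 product=3
t=6: arr=0 -> substrate=2 bound=3 product=3
t=7: arr=1 -> substrate=3 bound=3 product=3
t=8: arr=2 -> substrate=2 bound=3 product=6
t=9: arr=0 -> substrate=2 bound=3 product=6

Answer: 3 3 3 3 3 3 3 3 3 3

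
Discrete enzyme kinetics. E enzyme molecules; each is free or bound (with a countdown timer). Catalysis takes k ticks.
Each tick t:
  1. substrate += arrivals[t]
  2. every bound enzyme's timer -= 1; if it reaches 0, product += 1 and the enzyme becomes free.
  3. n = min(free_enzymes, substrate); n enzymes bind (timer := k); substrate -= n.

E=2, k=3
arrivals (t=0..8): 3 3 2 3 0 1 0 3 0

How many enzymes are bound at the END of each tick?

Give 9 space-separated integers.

Answer: 2 2 2 2 2 2 2 2 2

Derivation:
t=0: arr=3 -> substrate=1 bound=2 product=0
t=1: arr=3 -> substrate=4 bound=2 product=0
t=2: arr=2 -> substrate=6 bound=2 product=0
t=3: arr=3 -> substrate=7 bound=2 product=2
t=4: arr=0 -> substrate=7 bound=2 product=2
t=5: arr=1 -> substrate=8 bound=2 product=2
t=6: arr=0 -> substrate=6 bound=2 product=4
t=7: arr=3 -> substrate=9 bound=2 product=4
t=8: arr=0 -> substrate=9 bound=2 product=4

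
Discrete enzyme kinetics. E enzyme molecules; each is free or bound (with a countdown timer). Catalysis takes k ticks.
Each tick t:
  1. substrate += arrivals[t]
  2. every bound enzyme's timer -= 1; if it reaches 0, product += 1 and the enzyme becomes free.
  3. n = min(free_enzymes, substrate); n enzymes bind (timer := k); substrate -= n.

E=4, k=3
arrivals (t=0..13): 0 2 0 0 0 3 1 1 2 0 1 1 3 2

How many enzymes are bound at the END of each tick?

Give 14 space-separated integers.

Answer: 0 2 2 2 0 3 4 4 4 3 4 2 4 4

Derivation:
t=0: arr=0 -> substrate=0 bound=0 product=0
t=1: arr=2 -> substrate=0 bound=2 product=0
t=2: arr=0 -> substrate=0 bound=2 product=0
t=3: arr=0 -> substrate=0 bound=2 product=0
t=4: arr=0 -> substrate=0 bound=0 product=2
t=5: arr=3 -> substrate=0 bound=3 product=2
t=6: arr=1 -> substrate=0 bound=4 product=2
t=7: arr=1 -> substrate=1 bound=4 product=2
t=8: arr=2 -> substrate=0 bound=4 product=5
t=9: arr=0 -> substrate=0 bound=3 product=6
t=10: arr=1 -> substrate=0 bound=4 product=6
t=11: arr=1 -> substrate=0 bound=2 product=9
t=12: arr=3 -> substrate=1 bound=4 product=9
t=13: arr=2 -> substrate=2 bound=4 product=10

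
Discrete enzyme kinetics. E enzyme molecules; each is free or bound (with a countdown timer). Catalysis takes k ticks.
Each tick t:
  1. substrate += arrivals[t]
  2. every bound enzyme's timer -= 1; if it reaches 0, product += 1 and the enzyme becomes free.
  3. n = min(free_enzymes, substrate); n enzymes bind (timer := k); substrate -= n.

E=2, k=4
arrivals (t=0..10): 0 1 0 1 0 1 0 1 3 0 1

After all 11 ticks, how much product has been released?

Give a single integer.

t=0: arr=0 -> substrate=0 bound=0 product=0
t=1: arr=1 -> substrate=0 bound=1 product=0
t=2: arr=0 -> substrate=0 bound=1 product=0
t=3: arr=1 -> substrate=0 bound=2 product=0
t=4: arr=0 -> substrate=0 bound=2 product=0
t=5: arr=1 -> substrate=0 bound=2 product=1
t=6: arr=0 -> substrate=0 bound=2 product=1
t=7: arr=1 -> substrate=0 bound=2 product=2
t=8: arr=3 -> substrate=3 bound=2 product=2
t=9: arr=0 -> substrate=2 bound=2 product=3
t=10: arr=1 -> substrate=3 bound=2 product=3

Answer: 3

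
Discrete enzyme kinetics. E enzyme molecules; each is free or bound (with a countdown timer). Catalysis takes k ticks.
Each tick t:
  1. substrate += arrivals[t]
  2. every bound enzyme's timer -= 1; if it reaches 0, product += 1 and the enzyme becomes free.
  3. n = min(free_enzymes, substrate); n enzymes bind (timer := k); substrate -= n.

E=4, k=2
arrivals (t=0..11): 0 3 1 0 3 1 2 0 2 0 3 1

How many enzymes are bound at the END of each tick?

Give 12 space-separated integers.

Answer: 0 3 4 1 3 4 3 2 2 2 3 4

Derivation:
t=0: arr=0 -> substrate=0 bound=0 product=0
t=1: arr=3 -> substrate=0 bound=3 product=0
t=2: arr=1 -> substrate=0 bound=4 product=0
t=3: arr=0 -> substrate=0 bound=1 product=3
t=4: arr=3 -> substrate=0 bound=3 product=4
t=5: arr=1 -> substrate=0 bound=4 product=4
t=6: arr=2 -> substrate=0 bound=3 product=7
t=7: arr=0 -> substrate=0 bound=2 product=8
t=8: arr=2 -> substrate=0 bound=2 product=10
t=9: arr=0 -> substrate=0 bound=2 product=10
t=10: arr=3 -> substrate=0 bound=3 product=12
t=11: arr=1 -> substrate=0 bound=4 product=12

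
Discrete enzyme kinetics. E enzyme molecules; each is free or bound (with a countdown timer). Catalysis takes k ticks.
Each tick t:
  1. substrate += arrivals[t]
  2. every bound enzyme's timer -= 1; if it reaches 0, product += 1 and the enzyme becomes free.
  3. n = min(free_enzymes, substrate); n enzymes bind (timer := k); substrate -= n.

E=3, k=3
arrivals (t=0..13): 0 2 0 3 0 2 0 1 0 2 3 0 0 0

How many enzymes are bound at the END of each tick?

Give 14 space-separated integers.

Answer: 0 2 2 3 3 3 3 3 3 3 3 3 3 2

Derivation:
t=0: arr=0 -> substrate=0 bound=0 product=0
t=1: arr=2 -> substrate=0 bound=2 product=0
t=2: arr=0 -> substrate=0 bound=2 product=0
t=3: arr=3 -> substrate=2 bound=3 product=0
t=4: arr=0 -> substrate=0 bound=3 product=2
t=5: arr=2 -> substrate=2 bound=3 product=2
t=6: arr=0 -> substrate=1 bound=3 product=3
t=7: arr=1 -> substrate=0 bound=3 product=5
t=8: arr=0 -> substrate=0 bound=3 product=5
t=9: arr=2 -> substrate=1 bound=3 product=6
t=10: arr=3 -> substrate=2 bound=3 product=8
t=11: arr=0 -> substrate=2 bound=3 product=8
t=12: arr=0 -> substrate=1 bound=3 product=9
t=13: arr=0 -> substrate=0 bound=2 product=11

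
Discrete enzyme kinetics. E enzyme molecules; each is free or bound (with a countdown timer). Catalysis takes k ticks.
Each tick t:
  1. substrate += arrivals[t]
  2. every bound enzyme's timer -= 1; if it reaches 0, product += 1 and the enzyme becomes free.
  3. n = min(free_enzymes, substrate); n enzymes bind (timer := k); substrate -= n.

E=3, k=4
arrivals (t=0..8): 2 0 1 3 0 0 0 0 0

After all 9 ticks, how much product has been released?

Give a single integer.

t=0: arr=2 -> substrate=0 bound=2 product=0
t=1: arr=0 -> substrate=0 bound=2 product=0
t=2: arr=1 -> substrate=0 bound=3 product=0
t=3: arr=3 -> substrate=3 bound=3 product=0
t=4: arr=0 -> substrate=1 bound=3 product=2
t=5: arr=0 -> substrate=1 bound=3 product=2
t=6: arr=0 -> substrate=0 bound=3 product=3
t=7: arr=0 -> substrate=0 bound=3 product=3
t=8: arr=0 -> substrate=0 bound=1 product=5

Answer: 5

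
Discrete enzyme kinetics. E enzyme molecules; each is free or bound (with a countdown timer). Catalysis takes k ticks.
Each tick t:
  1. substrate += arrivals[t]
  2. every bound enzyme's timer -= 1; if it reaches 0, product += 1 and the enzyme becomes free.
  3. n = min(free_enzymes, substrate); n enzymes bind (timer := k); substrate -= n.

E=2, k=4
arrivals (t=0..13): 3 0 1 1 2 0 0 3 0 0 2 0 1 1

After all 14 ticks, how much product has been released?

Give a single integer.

Answer: 6

Derivation:
t=0: arr=3 -> substrate=1 bound=2 product=0
t=1: arr=0 -> substrate=1 bound=2 product=0
t=2: arr=1 -> substrate=2 bound=2 product=0
t=3: arr=1 -> substrate=3 bound=2 product=0
t=4: arr=2 -> substrate=3 bound=2 product=2
t=5: arr=0 -> substrate=3 bound=2 product=2
t=6: arr=0 -> substrate=3 bound=2 product=2
t=7: arr=3 -> substrate=6 bound=2 product=2
t=8: arr=0 -> substrate=4 bound=2 product=4
t=9: arr=0 -> substrate=4 bound=2 product=4
t=10: arr=2 -> substrate=6 bound=2 product=4
t=11: arr=0 -> substrate=6 bound=2 product=4
t=12: arr=1 -> substrate=5 bound=2 product=6
t=13: arr=1 -> substrate=6 bound=2 product=6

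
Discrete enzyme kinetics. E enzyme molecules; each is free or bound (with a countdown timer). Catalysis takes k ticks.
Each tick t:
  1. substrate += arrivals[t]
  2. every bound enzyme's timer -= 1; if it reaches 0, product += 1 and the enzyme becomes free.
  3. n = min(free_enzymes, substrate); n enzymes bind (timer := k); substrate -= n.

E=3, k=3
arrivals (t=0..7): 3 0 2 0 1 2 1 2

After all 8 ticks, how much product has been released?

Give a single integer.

t=0: arr=3 -> substrate=0 bound=3 product=0
t=1: arr=0 -> substrate=0 bound=3 product=0
t=2: arr=2 -> substrate=2 bound=3 product=0
t=3: arr=0 -> substrate=0 bound=2 product=3
t=4: arr=1 -> substrate=0 bound=3 product=3
t=5: arr=2 -> substrate=2 bound=3 product=3
t=6: arr=1 -> substrate=1 bound=3 product=5
t=7: arr=2 -> substrate=2 bound=3 product=6

Answer: 6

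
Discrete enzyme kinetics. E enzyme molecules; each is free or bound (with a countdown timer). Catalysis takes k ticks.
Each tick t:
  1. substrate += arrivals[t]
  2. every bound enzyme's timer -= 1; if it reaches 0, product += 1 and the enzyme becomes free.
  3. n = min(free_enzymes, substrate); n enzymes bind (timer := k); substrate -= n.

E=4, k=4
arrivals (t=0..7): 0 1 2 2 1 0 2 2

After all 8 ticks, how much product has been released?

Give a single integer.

t=0: arr=0 -> substrate=0 bound=0 product=0
t=1: arr=1 -> substrate=0 bound=1 product=0
t=2: arr=2 -> substrate=0 bound=3 product=0
t=3: arr=2 -> substrate=1 bound=4 product=0
t=4: arr=1 -> substrate=2 bound=4 product=0
t=5: arr=0 -> substrate=1 bound=4 product=1
t=6: arr=2 -> substrate=1 bound=4 product=3
t=7: arr=2 -> substrate=2 bound=4 product=4

Answer: 4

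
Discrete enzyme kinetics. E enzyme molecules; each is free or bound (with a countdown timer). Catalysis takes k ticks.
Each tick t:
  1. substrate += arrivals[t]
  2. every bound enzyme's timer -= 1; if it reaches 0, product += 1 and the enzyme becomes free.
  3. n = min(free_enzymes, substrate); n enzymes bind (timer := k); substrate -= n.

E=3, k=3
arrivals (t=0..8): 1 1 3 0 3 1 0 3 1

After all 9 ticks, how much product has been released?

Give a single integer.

t=0: arr=1 -> substrate=0 bound=1 product=0
t=1: arr=1 -> substrate=0 bound=2 product=0
t=2: arr=3 -> substrate=2 bound=3 product=0
t=3: arr=0 -> substrate=1 bound=3 product=1
t=4: arr=3 -> substrate=3 bound=3 product=2
t=5: arr=1 -> substrate=3 bound=3 product=3
t=6: arr=0 -> substrate=2 bound=3 product=4
t=7: arr=3 -> substrate=4 bound=3 product=5
t=8: arr=1 -> substrate=4 bound=3 product=6

Answer: 6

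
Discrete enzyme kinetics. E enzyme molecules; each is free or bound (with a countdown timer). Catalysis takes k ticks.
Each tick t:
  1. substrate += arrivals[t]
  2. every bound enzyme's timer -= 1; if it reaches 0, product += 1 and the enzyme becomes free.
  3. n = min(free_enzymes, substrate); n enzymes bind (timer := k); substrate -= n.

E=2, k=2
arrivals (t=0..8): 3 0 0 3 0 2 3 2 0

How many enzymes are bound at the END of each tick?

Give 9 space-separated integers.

Answer: 2 2 1 2 2 2 2 2 2

Derivation:
t=0: arr=3 -> substrate=1 bound=2 product=0
t=1: arr=0 -> substrate=1 bound=2 product=0
t=2: arr=0 -> substrate=0 bound=1 product=2
t=3: arr=3 -> substrate=2 bound=2 product=2
t=4: arr=0 -> substrate=1 bound=2 product=3
t=5: arr=2 -> substrate=2 bound=2 product=4
t=6: arr=3 -> substrate=4 bound=2 product=5
t=7: arr=2 -> substrate=5 bound=2 product=6
t=8: arr=0 -> substrate=4 bound=2 product=7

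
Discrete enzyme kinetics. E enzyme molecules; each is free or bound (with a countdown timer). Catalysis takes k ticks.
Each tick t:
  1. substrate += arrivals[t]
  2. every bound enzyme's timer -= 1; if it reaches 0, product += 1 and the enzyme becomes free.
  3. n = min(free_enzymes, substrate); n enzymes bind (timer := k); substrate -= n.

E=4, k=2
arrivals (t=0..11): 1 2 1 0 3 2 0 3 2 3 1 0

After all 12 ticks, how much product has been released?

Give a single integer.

t=0: arr=1 -> substrate=0 bound=1 product=0
t=1: arr=2 -> substrate=0 bound=3 product=0
t=2: arr=1 -> substrate=0 bound=3 product=1
t=3: arr=0 -> substrate=0 bound=1 product=3
t=4: arr=3 -> substrate=0 bound=3 product=4
t=5: arr=2 -> substrate=1 bound=4 product=4
t=6: arr=0 -> substrate=0 bound=2 product=7
t=7: arr=3 -> substrate=0 bound=4 product=8
t=8: arr=2 -> substrate=1 bound=4 product=9
t=9: arr=3 -> substrate=1 bound=4 product=12
t=10: arr=1 -> substrate=1 bound=4 product=13
t=11: arr=0 -> substrate=0 bound=2 product=16

Answer: 16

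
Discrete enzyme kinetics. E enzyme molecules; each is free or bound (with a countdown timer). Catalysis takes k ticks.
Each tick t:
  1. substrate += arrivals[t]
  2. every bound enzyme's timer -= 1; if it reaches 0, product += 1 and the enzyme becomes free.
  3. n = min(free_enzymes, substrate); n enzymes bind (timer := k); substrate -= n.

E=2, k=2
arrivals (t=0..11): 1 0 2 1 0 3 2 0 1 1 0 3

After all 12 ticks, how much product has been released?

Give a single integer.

t=0: arr=1 -> substrate=0 bound=1 product=0
t=1: arr=0 -> substrate=0 bound=1 product=0
t=2: arr=2 -> substrate=0 bound=2 product=1
t=3: arr=1 -> substrate=1 bound=2 product=1
t=4: arr=0 -> substrate=0 bound=1 product=3
t=5: arr=3 -> substrate=2 bound=2 product=3
t=6: arr=2 -> substrate=3 bound=2 product=4
t=7: arr=0 -> substrate=2 bound=2 product=5
t=8: arr=1 -> substrate=2 bound=2 product=6
t=9: arr=1 -> substrate=2 bound=2 product=7
t=10: arr=0 -> substrate=1 bound=2 product=8
t=11: arr=3 -> substrate=3 bound=2 product=9

Answer: 9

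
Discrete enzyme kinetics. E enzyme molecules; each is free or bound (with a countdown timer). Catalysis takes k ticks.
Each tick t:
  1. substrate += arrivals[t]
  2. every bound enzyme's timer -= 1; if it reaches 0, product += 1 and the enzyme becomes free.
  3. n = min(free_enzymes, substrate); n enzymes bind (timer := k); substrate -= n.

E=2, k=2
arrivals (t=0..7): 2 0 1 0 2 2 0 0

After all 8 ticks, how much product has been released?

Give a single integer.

Answer: 5

Derivation:
t=0: arr=2 -> substrate=0 bound=2 product=0
t=1: arr=0 -> substrate=0 bound=2 product=0
t=2: arr=1 -> substrate=0 bound=1 product=2
t=3: arr=0 -> substrate=0 bound=1 product=2
t=4: arr=2 -> substrate=0 bound=2 product=3
t=5: arr=2 -> substrate=2 bound=2 product=3
t=6: arr=0 -> substrate=0 bound=2 product=5
t=7: arr=0 -> substrate=0 bound=2 product=5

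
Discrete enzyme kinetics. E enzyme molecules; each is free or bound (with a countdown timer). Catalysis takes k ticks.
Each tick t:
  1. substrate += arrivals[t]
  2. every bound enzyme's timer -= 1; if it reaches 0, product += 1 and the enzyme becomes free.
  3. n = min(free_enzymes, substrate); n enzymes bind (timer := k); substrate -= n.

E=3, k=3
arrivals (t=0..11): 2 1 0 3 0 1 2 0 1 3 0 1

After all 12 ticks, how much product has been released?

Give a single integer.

Answer: 9

Derivation:
t=0: arr=2 -> substrate=0 bound=2 product=0
t=1: arr=1 -> substrate=0 bound=3 product=0
t=2: arr=0 -> substrate=0 bound=3 product=0
t=3: arr=3 -> substrate=1 bound=3 product=2
t=4: arr=0 -> substrate=0 bound=3 product=3
t=5: arr=1 -> substrate=1 bound=3 product=3
t=6: arr=2 -> substrate=1 bound=3 product=5
t=7: arr=0 -> substrate=0 bound=3 product=6
t=8: arr=1 -> substrate=1 bound=3 product=6
t=9: arr=3 -> substrate=2 bound=3 product=8
t=10: arr=0 -> substrate=1 bound=3 product=9
t=11: arr=1 -> substrate=2 bound=3 product=9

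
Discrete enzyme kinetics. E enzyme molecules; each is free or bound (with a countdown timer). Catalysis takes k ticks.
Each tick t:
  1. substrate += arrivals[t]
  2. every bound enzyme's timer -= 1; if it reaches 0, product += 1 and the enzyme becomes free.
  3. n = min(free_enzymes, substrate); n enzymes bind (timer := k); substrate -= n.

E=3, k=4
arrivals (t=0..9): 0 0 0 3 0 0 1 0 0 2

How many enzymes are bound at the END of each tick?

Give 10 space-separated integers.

t=0: arr=0 -> substrate=0 bound=0 product=0
t=1: arr=0 -> substrate=0 bound=0 product=0
t=2: arr=0 -> substrate=0 bound=0 product=0
t=3: arr=3 -> substrate=0 bound=3 product=0
t=4: arr=0 -> substrate=0 bound=3 product=0
t=5: arr=0 -> substrate=0 bound=3 product=0
t=6: arr=1 -> substrate=1 bound=3 product=0
t=7: arr=0 -> substrate=0 bound=1 product=3
t=8: arr=0 -> substrate=0 bound=1 product=3
t=9: arr=2 -> substrate=0 bound=3 product=3

Answer: 0 0 0 3 3 3 3 1 1 3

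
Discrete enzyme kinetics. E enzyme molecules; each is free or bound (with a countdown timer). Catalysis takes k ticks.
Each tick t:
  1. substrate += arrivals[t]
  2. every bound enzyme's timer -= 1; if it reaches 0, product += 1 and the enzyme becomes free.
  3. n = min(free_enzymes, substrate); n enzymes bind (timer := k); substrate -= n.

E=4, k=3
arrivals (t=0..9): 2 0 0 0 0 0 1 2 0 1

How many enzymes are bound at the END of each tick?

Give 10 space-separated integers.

Answer: 2 2 2 0 0 0 1 3 3 3

Derivation:
t=0: arr=2 -> substrate=0 bound=2 product=0
t=1: arr=0 -> substrate=0 bound=2 product=0
t=2: arr=0 -> substrate=0 bound=2 product=0
t=3: arr=0 -> substrate=0 bound=0 product=2
t=4: arr=0 -> substrate=0 bound=0 product=2
t=5: arr=0 -> substrate=0 bound=0 product=2
t=6: arr=1 -> substrate=0 bound=1 product=2
t=7: arr=2 -> substrate=0 bound=3 product=2
t=8: arr=0 -> substrate=0 bound=3 product=2
t=9: arr=1 -> substrate=0 bound=3 product=3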